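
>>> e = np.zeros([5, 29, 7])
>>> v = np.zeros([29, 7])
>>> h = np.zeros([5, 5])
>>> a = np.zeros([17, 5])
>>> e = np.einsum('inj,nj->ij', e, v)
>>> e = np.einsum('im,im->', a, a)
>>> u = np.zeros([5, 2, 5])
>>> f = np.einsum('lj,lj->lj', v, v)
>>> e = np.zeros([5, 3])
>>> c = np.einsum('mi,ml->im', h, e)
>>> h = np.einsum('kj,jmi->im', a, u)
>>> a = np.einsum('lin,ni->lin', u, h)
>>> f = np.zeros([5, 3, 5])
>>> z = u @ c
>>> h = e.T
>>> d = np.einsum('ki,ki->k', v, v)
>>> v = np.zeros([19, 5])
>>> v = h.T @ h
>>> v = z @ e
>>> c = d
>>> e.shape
(5, 3)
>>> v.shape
(5, 2, 3)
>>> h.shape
(3, 5)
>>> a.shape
(5, 2, 5)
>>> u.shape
(5, 2, 5)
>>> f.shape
(5, 3, 5)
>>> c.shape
(29,)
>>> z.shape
(5, 2, 5)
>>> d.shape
(29,)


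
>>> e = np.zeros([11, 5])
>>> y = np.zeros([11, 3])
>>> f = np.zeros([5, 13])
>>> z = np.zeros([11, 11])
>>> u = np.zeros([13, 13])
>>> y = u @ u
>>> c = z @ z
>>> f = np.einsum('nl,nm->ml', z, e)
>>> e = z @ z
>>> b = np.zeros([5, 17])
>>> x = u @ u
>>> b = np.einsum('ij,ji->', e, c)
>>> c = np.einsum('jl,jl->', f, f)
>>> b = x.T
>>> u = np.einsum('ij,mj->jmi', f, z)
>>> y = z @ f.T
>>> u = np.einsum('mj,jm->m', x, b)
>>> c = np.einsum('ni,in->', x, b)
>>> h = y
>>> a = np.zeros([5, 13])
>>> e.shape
(11, 11)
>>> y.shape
(11, 5)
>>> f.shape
(5, 11)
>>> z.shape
(11, 11)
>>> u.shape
(13,)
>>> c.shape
()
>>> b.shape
(13, 13)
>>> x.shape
(13, 13)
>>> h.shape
(11, 5)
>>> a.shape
(5, 13)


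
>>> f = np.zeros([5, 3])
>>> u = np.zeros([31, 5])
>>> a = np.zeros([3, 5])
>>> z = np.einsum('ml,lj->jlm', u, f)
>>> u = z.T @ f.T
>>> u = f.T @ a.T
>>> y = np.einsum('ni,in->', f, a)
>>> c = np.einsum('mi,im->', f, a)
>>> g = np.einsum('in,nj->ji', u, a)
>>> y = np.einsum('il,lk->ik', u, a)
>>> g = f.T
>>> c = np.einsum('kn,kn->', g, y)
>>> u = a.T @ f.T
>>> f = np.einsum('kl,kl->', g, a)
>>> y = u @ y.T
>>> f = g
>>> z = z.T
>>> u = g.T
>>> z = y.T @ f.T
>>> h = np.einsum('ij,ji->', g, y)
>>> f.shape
(3, 5)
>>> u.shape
(5, 3)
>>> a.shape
(3, 5)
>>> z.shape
(3, 3)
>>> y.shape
(5, 3)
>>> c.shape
()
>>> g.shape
(3, 5)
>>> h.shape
()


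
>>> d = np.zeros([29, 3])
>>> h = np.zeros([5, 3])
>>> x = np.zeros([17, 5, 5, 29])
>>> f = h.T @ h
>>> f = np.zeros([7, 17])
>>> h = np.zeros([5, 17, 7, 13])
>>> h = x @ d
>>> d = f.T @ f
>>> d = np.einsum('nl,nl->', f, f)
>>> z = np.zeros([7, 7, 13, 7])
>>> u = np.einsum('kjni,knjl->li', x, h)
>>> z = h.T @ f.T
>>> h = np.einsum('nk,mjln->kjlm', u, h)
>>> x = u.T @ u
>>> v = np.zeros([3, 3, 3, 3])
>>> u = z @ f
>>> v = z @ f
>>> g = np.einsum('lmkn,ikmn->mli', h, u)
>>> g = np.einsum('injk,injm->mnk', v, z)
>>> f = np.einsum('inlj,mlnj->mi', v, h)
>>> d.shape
()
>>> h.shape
(29, 5, 5, 17)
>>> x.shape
(29, 29)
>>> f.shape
(29, 3)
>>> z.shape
(3, 5, 5, 7)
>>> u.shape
(3, 5, 5, 17)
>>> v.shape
(3, 5, 5, 17)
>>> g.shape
(7, 5, 17)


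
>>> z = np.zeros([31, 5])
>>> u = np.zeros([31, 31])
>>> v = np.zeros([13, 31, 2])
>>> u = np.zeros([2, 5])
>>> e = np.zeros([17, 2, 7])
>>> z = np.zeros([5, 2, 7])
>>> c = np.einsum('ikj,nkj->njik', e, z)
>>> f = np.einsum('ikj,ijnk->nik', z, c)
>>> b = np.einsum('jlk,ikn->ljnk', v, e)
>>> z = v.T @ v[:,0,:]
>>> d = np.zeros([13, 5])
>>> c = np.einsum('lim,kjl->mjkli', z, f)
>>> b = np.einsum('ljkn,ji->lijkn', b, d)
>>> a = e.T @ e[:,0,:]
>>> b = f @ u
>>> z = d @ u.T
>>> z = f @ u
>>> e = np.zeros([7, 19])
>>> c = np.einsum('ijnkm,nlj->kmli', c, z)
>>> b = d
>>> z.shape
(17, 5, 5)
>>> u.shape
(2, 5)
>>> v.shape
(13, 31, 2)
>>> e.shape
(7, 19)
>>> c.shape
(2, 31, 5, 2)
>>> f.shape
(17, 5, 2)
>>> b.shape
(13, 5)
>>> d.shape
(13, 5)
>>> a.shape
(7, 2, 7)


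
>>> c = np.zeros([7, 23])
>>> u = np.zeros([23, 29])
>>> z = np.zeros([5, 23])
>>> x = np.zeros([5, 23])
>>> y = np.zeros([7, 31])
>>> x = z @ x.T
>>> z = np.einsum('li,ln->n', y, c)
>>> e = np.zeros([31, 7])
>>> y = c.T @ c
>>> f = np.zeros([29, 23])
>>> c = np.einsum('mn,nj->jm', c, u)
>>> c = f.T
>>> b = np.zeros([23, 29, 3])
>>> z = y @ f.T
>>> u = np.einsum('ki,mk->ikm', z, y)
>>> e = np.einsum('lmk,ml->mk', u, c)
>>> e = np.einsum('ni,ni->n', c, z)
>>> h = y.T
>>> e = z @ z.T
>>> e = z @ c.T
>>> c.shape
(23, 29)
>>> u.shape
(29, 23, 23)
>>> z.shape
(23, 29)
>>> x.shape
(5, 5)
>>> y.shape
(23, 23)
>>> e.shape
(23, 23)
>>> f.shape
(29, 23)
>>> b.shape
(23, 29, 3)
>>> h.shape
(23, 23)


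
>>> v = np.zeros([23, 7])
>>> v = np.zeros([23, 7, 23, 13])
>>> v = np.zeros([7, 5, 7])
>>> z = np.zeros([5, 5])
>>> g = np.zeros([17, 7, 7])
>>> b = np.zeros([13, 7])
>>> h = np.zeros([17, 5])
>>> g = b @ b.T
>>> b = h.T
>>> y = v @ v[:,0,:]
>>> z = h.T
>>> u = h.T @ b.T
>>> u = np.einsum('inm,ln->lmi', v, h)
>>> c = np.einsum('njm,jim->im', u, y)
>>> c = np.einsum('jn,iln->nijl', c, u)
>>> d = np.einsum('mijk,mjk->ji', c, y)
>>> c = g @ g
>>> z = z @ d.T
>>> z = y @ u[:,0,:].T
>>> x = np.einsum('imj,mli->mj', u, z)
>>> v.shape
(7, 5, 7)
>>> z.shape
(7, 5, 17)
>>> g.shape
(13, 13)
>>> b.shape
(5, 17)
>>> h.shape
(17, 5)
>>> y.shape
(7, 5, 7)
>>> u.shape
(17, 7, 7)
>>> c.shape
(13, 13)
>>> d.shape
(5, 17)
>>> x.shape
(7, 7)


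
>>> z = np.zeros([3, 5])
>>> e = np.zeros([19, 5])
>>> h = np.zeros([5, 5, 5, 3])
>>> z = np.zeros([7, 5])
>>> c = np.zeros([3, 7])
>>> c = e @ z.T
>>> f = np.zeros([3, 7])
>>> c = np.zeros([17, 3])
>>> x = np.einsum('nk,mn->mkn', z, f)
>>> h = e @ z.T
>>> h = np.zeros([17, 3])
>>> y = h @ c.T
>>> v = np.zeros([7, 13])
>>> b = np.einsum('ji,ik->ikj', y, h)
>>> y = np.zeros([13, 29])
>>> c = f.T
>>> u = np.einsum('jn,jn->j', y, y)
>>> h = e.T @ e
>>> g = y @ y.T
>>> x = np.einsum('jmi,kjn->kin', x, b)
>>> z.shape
(7, 5)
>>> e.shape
(19, 5)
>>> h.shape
(5, 5)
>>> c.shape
(7, 3)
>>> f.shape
(3, 7)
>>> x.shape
(17, 7, 17)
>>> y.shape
(13, 29)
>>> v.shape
(7, 13)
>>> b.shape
(17, 3, 17)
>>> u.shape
(13,)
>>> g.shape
(13, 13)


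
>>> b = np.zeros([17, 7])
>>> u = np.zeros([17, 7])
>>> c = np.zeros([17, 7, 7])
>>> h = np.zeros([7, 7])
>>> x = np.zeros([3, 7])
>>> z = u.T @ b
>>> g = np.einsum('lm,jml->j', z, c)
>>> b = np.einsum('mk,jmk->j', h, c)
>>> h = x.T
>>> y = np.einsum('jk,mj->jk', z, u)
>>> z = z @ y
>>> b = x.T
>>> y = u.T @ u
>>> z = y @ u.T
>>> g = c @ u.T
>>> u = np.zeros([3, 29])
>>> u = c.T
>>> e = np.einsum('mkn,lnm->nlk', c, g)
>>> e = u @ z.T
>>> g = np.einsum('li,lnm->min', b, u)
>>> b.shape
(7, 3)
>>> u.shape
(7, 7, 17)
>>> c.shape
(17, 7, 7)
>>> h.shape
(7, 3)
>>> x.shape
(3, 7)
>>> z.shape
(7, 17)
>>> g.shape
(17, 3, 7)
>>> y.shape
(7, 7)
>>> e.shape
(7, 7, 7)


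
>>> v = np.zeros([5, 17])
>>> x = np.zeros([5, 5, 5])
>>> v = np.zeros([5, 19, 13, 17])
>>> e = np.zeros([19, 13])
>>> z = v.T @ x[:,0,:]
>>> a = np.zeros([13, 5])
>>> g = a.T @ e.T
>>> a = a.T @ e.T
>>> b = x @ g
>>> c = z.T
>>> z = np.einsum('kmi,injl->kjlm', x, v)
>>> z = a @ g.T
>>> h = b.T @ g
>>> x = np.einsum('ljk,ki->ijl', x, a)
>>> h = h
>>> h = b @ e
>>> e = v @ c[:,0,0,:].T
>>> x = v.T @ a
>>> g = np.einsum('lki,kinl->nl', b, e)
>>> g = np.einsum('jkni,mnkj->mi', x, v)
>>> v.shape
(5, 19, 13, 17)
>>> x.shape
(17, 13, 19, 19)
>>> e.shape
(5, 19, 13, 5)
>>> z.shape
(5, 5)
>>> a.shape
(5, 19)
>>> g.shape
(5, 19)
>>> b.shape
(5, 5, 19)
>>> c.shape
(5, 19, 13, 17)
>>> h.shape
(5, 5, 13)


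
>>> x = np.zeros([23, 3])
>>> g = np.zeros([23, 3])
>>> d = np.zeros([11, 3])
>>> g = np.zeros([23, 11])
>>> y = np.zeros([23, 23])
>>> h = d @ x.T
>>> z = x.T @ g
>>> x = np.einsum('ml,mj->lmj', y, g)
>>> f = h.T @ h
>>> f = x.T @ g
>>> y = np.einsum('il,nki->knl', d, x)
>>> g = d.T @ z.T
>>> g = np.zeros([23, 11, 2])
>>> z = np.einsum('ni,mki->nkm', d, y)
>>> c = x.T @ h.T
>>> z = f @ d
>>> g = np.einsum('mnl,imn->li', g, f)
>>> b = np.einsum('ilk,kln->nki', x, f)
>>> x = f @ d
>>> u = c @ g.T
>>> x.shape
(11, 23, 3)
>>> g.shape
(2, 11)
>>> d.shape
(11, 3)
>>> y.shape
(23, 23, 3)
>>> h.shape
(11, 23)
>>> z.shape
(11, 23, 3)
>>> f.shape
(11, 23, 11)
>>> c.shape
(11, 23, 11)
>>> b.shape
(11, 11, 23)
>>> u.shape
(11, 23, 2)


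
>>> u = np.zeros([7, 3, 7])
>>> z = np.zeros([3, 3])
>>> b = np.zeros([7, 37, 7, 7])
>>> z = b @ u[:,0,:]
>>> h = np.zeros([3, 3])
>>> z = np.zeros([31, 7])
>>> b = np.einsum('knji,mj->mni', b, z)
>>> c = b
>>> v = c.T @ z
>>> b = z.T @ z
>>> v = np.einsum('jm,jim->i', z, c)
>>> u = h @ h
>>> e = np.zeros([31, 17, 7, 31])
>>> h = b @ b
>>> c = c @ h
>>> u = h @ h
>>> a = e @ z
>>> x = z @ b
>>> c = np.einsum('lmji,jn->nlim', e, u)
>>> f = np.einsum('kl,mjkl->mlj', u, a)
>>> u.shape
(7, 7)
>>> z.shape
(31, 7)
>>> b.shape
(7, 7)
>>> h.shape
(7, 7)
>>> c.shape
(7, 31, 31, 17)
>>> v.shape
(37,)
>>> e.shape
(31, 17, 7, 31)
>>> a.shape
(31, 17, 7, 7)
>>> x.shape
(31, 7)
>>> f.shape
(31, 7, 17)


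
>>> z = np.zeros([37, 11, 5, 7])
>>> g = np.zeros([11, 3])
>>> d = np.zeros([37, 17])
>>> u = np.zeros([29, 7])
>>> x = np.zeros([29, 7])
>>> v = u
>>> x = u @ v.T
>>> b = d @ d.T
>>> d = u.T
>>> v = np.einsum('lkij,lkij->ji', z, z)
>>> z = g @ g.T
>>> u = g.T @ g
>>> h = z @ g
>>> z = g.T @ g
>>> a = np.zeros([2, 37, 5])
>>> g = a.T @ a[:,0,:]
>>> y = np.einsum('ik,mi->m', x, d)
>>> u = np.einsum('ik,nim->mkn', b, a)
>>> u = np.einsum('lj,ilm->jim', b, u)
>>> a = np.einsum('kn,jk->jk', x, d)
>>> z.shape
(3, 3)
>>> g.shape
(5, 37, 5)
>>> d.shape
(7, 29)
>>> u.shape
(37, 5, 2)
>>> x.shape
(29, 29)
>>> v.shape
(7, 5)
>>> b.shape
(37, 37)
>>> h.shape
(11, 3)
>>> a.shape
(7, 29)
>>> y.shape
(7,)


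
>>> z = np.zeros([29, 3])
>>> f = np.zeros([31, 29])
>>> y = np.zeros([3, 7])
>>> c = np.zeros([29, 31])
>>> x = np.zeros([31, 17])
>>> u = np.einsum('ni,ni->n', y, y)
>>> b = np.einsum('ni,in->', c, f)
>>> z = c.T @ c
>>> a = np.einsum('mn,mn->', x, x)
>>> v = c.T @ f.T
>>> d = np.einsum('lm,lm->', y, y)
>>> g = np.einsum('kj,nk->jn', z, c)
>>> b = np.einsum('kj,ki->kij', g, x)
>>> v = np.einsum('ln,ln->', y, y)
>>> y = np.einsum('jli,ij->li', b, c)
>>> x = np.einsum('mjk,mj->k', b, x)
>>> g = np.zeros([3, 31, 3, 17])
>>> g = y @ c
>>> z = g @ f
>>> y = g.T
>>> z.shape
(17, 29)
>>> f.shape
(31, 29)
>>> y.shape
(31, 17)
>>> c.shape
(29, 31)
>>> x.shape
(29,)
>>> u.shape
(3,)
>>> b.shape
(31, 17, 29)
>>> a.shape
()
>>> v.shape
()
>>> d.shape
()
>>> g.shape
(17, 31)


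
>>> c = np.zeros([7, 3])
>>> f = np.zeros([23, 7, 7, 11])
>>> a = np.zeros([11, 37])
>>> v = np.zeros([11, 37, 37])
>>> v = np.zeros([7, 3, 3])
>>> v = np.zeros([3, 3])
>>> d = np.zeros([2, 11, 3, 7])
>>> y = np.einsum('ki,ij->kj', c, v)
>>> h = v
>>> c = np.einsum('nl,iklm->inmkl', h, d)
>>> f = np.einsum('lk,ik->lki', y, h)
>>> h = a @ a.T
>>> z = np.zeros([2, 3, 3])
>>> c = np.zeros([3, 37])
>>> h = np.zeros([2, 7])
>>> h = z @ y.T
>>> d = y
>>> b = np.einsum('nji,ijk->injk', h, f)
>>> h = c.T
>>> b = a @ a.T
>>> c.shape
(3, 37)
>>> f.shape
(7, 3, 3)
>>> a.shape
(11, 37)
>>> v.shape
(3, 3)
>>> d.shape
(7, 3)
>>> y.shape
(7, 3)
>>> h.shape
(37, 3)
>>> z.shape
(2, 3, 3)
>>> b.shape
(11, 11)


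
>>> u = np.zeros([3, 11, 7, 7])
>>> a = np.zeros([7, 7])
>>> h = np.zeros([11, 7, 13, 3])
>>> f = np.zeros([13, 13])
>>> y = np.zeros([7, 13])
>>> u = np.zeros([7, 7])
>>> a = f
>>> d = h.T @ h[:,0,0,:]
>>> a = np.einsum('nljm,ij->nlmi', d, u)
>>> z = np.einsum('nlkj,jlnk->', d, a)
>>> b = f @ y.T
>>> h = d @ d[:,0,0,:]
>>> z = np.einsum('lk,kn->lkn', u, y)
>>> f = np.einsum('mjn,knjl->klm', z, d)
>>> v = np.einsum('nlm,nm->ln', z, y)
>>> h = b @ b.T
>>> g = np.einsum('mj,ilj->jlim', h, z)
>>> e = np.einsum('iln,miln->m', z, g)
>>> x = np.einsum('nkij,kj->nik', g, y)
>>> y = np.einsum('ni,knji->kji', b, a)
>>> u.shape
(7, 7)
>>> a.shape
(3, 13, 3, 7)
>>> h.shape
(13, 13)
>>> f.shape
(3, 3, 7)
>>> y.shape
(3, 3, 7)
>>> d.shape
(3, 13, 7, 3)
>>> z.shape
(7, 7, 13)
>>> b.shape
(13, 7)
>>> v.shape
(7, 7)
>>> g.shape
(13, 7, 7, 13)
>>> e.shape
(13,)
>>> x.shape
(13, 7, 7)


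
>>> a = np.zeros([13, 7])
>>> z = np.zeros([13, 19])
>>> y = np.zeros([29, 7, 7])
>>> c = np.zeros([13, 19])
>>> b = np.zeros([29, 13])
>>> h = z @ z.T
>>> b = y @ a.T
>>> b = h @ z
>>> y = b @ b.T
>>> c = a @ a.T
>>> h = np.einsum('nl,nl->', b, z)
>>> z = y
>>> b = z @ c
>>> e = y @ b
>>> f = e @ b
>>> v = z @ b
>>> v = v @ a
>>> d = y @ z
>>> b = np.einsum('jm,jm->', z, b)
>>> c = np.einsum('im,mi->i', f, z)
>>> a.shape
(13, 7)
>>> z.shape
(13, 13)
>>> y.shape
(13, 13)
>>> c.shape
(13,)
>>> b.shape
()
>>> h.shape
()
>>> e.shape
(13, 13)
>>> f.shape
(13, 13)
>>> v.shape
(13, 7)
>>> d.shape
(13, 13)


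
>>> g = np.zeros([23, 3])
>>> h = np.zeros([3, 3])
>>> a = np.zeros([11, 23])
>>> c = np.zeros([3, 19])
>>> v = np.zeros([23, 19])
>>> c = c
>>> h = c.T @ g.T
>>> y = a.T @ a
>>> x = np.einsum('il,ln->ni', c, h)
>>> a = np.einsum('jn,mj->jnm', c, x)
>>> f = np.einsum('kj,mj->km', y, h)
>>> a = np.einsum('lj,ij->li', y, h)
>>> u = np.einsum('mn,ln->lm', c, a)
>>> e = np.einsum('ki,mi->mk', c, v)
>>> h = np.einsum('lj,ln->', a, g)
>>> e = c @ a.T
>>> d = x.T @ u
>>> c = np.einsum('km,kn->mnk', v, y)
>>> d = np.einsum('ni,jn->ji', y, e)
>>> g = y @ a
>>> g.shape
(23, 19)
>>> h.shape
()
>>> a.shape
(23, 19)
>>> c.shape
(19, 23, 23)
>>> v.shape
(23, 19)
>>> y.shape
(23, 23)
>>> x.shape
(23, 3)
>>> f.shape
(23, 19)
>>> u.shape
(23, 3)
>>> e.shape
(3, 23)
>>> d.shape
(3, 23)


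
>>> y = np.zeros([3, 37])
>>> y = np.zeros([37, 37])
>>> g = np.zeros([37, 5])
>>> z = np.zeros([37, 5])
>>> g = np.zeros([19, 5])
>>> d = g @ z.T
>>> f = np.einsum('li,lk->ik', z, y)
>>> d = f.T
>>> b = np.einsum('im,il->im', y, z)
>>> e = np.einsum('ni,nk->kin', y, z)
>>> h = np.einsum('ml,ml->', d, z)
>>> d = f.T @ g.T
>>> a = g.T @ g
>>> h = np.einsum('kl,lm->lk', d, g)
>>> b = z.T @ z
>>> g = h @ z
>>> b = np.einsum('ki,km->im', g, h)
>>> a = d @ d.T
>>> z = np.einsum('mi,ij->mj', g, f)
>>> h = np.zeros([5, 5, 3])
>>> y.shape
(37, 37)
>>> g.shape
(19, 5)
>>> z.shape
(19, 37)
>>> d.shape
(37, 19)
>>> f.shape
(5, 37)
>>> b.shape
(5, 37)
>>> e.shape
(5, 37, 37)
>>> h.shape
(5, 5, 3)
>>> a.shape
(37, 37)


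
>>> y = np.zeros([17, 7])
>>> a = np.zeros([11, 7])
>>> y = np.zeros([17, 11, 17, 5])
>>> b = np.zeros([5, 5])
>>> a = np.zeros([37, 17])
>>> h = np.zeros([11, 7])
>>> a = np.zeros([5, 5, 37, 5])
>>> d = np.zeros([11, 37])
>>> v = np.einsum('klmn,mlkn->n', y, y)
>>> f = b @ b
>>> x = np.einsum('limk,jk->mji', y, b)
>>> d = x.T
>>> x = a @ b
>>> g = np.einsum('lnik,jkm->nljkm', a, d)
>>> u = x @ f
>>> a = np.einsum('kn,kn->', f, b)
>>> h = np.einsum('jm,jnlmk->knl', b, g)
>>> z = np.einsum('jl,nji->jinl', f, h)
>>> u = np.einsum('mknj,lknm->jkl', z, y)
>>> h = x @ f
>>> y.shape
(17, 11, 17, 5)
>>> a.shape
()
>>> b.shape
(5, 5)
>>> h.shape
(5, 5, 37, 5)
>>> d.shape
(11, 5, 17)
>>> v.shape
(5,)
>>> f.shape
(5, 5)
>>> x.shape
(5, 5, 37, 5)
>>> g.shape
(5, 5, 11, 5, 17)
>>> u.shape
(5, 11, 17)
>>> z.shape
(5, 11, 17, 5)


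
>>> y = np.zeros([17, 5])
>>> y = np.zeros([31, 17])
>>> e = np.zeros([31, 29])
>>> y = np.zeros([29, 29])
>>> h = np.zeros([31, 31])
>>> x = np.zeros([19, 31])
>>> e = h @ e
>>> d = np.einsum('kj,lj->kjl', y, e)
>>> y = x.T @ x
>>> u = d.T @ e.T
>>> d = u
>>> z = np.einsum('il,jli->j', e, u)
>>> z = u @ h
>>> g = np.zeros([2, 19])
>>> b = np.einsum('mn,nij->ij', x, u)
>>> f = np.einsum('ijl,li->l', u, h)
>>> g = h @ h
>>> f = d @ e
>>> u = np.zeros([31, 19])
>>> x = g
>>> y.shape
(31, 31)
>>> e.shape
(31, 29)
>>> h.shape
(31, 31)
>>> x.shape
(31, 31)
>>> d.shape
(31, 29, 31)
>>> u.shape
(31, 19)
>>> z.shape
(31, 29, 31)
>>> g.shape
(31, 31)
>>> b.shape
(29, 31)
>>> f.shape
(31, 29, 29)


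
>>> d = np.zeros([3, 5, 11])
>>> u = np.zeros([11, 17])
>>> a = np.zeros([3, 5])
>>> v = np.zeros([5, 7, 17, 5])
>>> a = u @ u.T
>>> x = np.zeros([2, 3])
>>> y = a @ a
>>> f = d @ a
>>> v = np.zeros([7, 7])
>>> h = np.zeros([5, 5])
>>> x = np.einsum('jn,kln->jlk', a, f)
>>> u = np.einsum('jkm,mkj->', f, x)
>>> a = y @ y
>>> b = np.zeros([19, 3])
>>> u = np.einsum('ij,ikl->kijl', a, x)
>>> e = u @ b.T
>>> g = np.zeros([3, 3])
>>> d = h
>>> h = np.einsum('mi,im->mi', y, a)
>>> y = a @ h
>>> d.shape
(5, 5)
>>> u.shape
(5, 11, 11, 3)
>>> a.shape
(11, 11)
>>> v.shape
(7, 7)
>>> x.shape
(11, 5, 3)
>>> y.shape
(11, 11)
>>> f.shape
(3, 5, 11)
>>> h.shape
(11, 11)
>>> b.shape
(19, 3)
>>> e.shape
(5, 11, 11, 19)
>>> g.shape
(3, 3)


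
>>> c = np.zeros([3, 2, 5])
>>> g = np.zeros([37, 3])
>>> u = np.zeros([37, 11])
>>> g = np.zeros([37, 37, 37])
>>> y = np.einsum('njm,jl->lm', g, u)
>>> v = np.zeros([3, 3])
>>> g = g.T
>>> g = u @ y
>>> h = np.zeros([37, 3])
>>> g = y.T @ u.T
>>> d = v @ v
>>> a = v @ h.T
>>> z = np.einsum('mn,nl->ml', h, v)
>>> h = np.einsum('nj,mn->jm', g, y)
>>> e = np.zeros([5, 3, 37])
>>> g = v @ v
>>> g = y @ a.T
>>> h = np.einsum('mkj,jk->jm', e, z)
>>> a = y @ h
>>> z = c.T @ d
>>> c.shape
(3, 2, 5)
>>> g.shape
(11, 3)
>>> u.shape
(37, 11)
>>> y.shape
(11, 37)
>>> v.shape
(3, 3)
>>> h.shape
(37, 5)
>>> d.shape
(3, 3)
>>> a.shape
(11, 5)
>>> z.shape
(5, 2, 3)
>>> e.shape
(5, 3, 37)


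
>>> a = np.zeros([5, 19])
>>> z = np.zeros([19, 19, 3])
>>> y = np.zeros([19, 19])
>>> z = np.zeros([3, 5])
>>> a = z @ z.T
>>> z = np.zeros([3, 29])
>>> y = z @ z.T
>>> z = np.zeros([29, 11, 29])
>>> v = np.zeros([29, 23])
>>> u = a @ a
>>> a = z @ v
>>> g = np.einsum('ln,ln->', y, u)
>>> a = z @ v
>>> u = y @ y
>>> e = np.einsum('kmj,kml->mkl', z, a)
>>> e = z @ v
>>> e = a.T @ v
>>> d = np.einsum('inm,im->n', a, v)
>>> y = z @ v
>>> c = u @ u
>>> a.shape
(29, 11, 23)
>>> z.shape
(29, 11, 29)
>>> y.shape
(29, 11, 23)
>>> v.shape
(29, 23)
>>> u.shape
(3, 3)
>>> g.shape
()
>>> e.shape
(23, 11, 23)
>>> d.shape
(11,)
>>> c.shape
(3, 3)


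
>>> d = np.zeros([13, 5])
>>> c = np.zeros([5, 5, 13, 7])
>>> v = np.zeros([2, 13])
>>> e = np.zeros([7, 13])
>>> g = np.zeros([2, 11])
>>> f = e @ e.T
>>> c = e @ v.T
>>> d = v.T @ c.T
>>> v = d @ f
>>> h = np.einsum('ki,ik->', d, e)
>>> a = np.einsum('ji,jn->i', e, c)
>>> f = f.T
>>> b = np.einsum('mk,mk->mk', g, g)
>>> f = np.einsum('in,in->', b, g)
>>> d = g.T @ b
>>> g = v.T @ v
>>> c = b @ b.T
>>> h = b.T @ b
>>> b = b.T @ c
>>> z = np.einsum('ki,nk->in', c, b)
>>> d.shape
(11, 11)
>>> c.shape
(2, 2)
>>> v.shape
(13, 7)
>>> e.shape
(7, 13)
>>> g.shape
(7, 7)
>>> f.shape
()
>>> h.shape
(11, 11)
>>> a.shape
(13,)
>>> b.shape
(11, 2)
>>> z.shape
(2, 11)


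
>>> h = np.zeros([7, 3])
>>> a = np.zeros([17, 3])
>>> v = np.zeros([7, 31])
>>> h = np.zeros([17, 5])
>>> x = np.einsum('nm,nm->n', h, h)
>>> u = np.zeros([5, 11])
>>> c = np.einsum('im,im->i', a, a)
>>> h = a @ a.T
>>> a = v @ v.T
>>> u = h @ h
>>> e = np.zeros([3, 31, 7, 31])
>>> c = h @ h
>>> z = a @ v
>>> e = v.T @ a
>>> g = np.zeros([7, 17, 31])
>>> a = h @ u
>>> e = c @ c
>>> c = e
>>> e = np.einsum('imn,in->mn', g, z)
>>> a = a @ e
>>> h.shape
(17, 17)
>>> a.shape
(17, 31)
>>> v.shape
(7, 31)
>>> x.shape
(17,)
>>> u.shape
(17, 17)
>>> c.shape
(17, 17)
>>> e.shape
(17, 31)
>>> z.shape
(7, 31)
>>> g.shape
(7, 17, 31)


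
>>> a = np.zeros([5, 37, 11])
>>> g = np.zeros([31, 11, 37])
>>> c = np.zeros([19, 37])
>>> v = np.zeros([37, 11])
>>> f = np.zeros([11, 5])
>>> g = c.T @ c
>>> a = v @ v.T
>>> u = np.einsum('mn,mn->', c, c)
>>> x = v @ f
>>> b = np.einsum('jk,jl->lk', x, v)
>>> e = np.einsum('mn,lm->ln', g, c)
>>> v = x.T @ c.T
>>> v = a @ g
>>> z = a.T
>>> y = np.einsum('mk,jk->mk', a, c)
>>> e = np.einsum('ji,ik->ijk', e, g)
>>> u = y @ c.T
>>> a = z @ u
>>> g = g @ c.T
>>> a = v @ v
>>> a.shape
(37, 37)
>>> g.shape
(37, 19)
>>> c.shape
(19, 37)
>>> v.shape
(37, 37)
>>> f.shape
(11, 5)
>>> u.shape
(37, 19)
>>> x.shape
(37, 5)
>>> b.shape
(11, 5)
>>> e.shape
(37, 19, 37)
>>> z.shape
(37, 37)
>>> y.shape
(37, 37)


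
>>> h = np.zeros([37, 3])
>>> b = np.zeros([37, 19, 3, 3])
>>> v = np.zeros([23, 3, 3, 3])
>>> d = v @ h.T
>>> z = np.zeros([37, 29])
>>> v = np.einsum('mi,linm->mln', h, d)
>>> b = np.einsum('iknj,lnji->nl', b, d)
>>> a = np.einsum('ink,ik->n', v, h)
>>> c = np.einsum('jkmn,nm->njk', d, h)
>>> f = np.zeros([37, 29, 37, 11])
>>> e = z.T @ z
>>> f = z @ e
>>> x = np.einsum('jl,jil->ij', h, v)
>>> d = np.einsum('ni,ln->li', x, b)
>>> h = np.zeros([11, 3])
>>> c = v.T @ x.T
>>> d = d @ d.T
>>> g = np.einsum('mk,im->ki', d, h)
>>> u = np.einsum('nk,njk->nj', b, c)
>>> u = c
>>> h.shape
(11, 3)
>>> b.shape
(3, 23)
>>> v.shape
(37, 23, 3)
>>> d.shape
(3, 3)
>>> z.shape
(37, 29)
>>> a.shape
(23,)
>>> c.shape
(3, 23, 23)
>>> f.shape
(37, 29)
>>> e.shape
(29, 29)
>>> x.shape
(23, 37)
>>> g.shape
(3, 11)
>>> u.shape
(3, 23, 23)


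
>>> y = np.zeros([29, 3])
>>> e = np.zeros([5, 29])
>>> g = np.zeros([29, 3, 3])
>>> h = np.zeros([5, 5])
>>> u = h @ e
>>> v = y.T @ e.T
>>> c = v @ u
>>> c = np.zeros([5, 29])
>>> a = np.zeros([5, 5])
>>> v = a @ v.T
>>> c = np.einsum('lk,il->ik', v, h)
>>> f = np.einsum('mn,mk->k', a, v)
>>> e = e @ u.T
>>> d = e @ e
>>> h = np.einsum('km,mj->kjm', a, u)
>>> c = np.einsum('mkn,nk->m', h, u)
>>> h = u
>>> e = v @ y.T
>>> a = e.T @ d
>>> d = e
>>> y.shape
(29, 3)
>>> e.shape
(5, 29)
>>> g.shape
(29, 3, 3)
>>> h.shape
(5, 29)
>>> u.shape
(5, 29)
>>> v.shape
(5, 3)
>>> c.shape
(5,)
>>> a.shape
(29, 5)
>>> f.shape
(3,)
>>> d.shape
(5, 29)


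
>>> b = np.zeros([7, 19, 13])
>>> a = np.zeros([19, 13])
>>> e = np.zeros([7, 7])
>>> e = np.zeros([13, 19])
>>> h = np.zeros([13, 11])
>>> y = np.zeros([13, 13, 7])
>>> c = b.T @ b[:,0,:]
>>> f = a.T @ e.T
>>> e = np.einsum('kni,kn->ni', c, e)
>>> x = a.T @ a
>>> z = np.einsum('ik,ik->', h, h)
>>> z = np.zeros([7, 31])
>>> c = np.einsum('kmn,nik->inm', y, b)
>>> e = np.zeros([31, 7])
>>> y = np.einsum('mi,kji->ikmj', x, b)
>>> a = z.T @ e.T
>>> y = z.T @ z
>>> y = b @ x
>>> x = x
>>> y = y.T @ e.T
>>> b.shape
(7, 19, 13)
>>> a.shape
(31, 31)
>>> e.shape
(31, 7)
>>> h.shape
(13, 11)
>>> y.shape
(13, 19, 31)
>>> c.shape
(19, 7, 13)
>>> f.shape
(13, 13)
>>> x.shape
(13, 13)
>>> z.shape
(7, 31)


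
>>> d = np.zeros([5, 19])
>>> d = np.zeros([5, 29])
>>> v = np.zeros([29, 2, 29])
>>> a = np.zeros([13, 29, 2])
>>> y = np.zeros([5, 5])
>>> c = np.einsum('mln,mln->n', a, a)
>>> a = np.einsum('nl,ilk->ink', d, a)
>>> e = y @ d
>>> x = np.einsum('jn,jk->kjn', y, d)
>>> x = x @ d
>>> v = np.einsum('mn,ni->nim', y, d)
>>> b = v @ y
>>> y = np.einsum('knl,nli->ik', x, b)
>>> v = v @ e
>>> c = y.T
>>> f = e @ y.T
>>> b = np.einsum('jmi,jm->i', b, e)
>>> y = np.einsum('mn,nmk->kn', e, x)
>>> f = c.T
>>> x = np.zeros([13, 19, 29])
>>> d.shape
(5, 29)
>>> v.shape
(5, 29, 29)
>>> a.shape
(13, 5, 2)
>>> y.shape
(29, 29)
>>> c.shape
(29, 5)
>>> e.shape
(5, 29)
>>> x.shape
(13, 19, 29)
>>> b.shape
(5,)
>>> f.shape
(5, 29)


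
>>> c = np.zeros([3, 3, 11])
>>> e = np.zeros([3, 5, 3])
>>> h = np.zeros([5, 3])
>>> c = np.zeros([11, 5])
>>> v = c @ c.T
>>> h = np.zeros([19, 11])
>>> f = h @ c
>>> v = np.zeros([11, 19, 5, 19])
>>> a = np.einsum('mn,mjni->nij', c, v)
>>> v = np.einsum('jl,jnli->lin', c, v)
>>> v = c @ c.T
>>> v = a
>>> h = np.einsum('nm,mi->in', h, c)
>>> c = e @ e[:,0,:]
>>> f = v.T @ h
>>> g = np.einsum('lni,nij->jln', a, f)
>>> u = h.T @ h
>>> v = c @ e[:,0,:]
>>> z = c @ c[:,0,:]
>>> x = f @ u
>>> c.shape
(3, 5, 3)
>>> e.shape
(3, 5, 3)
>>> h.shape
(5, 19)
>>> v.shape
(3, 5, 3)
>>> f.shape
(19, 19, 19)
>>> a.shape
(5, 19, 19)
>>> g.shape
(19, 5, 19)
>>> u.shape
(19, 19)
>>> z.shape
(3, 5, 3)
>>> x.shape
(19, 19, 19)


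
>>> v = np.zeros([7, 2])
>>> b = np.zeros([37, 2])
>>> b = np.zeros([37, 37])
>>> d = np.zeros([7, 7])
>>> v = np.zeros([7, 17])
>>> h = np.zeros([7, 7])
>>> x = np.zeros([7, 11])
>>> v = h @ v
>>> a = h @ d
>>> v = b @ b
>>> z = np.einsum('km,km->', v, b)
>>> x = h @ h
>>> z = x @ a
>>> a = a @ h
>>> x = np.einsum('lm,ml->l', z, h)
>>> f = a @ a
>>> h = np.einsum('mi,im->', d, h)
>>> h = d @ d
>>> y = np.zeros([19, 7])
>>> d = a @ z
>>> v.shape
(37, 37)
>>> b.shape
(37, 37)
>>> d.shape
(7, 7)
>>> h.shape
(7, 7)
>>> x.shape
(7,)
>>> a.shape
(7, 7)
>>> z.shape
(7, 7)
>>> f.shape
(7, 7)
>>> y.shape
(19, 7)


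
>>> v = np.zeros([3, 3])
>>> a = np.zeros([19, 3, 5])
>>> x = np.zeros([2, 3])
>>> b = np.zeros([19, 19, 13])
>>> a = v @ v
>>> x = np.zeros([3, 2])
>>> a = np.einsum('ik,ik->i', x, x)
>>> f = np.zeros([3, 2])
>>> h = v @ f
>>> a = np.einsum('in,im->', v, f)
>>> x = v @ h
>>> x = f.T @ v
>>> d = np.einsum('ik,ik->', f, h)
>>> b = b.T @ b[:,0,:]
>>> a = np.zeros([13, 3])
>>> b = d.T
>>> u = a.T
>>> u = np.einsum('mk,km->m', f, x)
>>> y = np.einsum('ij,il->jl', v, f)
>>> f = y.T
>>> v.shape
(3, 3)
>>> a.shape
(13, 3)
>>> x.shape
(2, 3)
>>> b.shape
()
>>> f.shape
(2, 3)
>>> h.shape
(3, 2)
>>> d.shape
()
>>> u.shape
(3,)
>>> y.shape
(3, 2)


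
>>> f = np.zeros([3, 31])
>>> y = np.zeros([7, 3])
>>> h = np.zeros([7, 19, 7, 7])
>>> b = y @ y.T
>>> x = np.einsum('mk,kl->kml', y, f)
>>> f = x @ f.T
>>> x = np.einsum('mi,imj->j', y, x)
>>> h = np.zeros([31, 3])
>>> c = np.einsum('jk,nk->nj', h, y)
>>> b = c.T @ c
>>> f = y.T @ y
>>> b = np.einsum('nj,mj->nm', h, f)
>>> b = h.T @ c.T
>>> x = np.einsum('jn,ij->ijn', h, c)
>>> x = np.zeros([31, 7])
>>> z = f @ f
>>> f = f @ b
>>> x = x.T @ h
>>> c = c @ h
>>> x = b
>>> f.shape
(3, 7)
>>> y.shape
(7, 3)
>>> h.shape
(31, 3)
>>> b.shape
(3, 7)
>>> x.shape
(3, 7)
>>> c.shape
(7, 3)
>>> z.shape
(3, 3)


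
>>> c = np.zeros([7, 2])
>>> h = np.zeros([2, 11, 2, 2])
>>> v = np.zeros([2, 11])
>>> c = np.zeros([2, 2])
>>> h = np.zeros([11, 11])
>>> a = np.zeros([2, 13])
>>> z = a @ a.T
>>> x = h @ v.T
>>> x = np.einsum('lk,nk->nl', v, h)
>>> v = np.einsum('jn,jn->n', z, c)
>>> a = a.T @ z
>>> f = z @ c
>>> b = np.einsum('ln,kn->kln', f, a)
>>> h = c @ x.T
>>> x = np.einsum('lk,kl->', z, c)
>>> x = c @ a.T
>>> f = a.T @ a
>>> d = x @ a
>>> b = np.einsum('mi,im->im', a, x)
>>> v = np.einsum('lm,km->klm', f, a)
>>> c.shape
(2, 2)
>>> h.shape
(2, 11)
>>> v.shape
(13, 2, 2)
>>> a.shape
(13, 2)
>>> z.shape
(2, 2)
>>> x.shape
(2, 13)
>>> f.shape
(2, 2)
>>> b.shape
(2, 13)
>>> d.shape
(2, 2)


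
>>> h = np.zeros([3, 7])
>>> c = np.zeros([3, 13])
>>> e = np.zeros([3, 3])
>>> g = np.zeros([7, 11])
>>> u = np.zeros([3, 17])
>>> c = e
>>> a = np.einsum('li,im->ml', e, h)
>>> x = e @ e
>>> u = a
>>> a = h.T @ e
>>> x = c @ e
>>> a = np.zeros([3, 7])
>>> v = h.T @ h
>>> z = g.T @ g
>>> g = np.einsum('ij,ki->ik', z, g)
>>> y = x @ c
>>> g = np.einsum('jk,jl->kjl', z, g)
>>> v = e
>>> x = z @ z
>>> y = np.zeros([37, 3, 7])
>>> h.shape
(3, 7)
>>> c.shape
(3, 3)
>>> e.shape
(3, 3)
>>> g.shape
(11, 11, 7)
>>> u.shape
(7, 3)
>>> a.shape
(3, 7)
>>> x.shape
(11, 11)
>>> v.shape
(3, 3)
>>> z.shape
(11, 11)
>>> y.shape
(37, 3, 7)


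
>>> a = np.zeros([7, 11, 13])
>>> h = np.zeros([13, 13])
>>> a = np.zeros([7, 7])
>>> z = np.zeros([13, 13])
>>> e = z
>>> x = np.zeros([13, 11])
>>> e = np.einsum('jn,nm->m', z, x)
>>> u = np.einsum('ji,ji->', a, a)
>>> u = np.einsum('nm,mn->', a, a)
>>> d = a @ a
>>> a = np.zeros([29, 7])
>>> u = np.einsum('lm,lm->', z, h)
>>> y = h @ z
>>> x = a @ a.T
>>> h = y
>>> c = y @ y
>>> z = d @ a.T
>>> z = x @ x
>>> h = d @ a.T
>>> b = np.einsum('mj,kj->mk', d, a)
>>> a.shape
(29, 7)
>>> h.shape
(7, 29)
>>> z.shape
(29, 29)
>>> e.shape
(11,)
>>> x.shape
(29, 29)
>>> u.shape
()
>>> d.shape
(7, 7)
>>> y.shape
(13, 13)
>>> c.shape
(13, 13)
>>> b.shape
(7, 29)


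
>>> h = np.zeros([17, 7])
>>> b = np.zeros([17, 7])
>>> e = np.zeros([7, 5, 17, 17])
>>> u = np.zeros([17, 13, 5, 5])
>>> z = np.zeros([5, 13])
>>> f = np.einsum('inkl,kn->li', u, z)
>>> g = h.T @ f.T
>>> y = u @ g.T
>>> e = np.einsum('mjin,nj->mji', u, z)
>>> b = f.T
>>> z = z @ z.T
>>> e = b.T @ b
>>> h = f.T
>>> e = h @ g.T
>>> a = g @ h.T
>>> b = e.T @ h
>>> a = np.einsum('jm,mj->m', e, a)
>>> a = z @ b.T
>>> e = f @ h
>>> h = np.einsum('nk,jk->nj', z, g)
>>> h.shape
(5, 7)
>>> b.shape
(7, 5)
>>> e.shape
(5, 5)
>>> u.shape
(17, 13, 5, 5)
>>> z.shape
(5, 5)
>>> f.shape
(5, 17)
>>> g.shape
(7, 5)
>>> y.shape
(17, 13, 5, 7)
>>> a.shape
(5, 7)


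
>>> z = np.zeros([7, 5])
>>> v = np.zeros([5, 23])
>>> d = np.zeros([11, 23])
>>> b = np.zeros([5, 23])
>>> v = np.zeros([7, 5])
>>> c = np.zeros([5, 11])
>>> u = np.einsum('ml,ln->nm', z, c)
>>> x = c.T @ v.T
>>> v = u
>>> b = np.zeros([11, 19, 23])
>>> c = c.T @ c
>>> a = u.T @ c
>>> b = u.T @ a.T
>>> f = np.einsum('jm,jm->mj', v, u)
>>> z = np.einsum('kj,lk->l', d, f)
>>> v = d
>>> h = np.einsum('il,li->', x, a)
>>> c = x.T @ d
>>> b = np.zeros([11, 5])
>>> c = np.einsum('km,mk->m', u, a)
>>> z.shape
(7,)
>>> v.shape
(11, 23)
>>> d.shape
(11, 23)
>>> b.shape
(11, 5)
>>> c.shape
(7,)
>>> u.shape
(11, 7)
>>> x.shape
(11, 7)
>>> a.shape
(7, 11)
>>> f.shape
(7, 11)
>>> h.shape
()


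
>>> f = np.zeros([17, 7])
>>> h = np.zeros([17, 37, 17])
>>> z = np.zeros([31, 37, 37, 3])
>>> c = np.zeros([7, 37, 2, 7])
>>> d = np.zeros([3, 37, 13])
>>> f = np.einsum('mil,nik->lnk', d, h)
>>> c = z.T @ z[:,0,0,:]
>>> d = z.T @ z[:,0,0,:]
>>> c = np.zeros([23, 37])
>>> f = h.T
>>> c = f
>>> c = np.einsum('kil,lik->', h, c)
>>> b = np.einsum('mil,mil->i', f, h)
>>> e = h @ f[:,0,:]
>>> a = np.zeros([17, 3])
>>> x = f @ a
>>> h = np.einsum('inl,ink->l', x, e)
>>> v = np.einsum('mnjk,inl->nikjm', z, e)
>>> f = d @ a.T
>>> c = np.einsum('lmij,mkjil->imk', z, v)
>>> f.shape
(3, 37, 37, 17)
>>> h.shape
(3,)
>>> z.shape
(31, 37, 37, 3)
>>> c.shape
(37, 37, 17)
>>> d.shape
(3, 37, 37, 3)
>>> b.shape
(37,)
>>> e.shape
(17, 37, 17)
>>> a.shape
(17, 3)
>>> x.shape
(17, 37, 3)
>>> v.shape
(37, 17, 3, 37, 31)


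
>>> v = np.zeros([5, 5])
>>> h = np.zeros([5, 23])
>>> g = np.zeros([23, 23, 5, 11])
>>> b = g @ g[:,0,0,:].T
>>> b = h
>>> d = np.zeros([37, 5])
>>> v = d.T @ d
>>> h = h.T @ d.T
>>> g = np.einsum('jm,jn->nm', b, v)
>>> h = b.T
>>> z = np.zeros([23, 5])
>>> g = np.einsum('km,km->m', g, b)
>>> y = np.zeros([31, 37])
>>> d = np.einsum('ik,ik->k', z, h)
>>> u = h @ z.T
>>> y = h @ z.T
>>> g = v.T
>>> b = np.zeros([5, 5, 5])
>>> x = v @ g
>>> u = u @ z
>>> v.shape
(5, 5)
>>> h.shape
(23, 5)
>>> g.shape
(5, 5)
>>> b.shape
(5, 5, 5)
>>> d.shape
(5,)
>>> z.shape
(23, 5)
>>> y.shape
(23, 23)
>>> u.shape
(23, 5)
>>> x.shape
(5, 5)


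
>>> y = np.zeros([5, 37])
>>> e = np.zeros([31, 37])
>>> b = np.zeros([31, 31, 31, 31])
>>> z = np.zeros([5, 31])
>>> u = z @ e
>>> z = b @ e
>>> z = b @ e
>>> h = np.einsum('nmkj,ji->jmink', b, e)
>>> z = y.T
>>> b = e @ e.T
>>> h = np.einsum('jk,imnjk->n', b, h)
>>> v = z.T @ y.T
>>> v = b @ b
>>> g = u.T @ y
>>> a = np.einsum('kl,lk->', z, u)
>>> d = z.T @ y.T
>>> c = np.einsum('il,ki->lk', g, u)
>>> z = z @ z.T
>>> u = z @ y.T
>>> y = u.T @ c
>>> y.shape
(5, 5)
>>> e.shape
(31, 37)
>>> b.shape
(31, 31)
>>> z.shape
(37, 37)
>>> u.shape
(37, 5)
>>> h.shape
(37,)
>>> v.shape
(31, 31)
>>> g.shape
(37, 37)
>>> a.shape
()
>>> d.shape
(5, 5)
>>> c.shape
(37, 5)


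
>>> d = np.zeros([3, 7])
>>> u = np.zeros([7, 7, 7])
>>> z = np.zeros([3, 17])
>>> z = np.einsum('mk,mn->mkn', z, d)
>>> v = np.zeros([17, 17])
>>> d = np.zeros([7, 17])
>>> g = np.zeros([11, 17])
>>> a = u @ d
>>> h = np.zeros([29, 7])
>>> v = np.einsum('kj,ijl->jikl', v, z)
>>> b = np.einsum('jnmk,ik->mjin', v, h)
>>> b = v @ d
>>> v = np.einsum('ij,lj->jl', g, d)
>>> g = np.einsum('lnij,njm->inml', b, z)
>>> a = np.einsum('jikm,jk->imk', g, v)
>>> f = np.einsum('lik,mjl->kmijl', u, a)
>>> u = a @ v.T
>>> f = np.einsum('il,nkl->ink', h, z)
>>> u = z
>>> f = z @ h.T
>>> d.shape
(7, 17)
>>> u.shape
(3, 17, 7)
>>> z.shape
(3, 17, 7)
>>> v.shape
(17, 7)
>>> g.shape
(17, 3, 7, 17)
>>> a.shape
(3, 17, 7)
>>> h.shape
(29, 7)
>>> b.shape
(17, 3, 17, 17)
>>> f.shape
(3, 17, 29)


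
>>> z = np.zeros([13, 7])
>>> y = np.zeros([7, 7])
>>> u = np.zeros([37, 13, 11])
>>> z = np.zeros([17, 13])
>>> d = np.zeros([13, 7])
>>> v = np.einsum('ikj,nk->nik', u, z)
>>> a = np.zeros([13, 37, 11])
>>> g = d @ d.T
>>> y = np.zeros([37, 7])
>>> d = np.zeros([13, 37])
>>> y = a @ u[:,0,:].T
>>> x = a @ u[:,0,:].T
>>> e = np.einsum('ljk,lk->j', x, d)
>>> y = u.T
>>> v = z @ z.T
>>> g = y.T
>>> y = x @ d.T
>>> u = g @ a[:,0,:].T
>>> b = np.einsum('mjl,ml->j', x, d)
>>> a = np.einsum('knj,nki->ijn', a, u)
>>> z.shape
(17, 13)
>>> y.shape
(13, 37, 13)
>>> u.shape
(37, 13, 13)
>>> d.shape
(13, 37)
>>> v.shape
(17, 17)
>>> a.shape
(13, 11, 37)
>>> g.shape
(37, 13, 11)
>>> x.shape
(13, 37, 37)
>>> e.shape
(37,)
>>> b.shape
(37,)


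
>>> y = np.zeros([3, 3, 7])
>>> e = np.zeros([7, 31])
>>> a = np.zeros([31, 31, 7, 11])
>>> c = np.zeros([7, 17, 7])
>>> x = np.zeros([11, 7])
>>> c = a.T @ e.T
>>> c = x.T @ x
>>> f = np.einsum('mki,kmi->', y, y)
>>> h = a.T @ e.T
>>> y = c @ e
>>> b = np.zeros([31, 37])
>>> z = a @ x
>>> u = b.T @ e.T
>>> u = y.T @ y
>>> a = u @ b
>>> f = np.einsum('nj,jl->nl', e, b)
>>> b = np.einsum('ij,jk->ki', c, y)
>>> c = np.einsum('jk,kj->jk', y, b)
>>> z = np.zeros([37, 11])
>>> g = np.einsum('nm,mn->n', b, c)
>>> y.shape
(7, 31)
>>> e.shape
(7, 31)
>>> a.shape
(31, 37)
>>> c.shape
(7, 31)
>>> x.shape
(11, 7)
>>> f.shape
(7, 37)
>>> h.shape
(11, 7, 31, 7)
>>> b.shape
(31, 7)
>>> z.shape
(37, 11)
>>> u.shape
(31, 31)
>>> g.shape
(31,)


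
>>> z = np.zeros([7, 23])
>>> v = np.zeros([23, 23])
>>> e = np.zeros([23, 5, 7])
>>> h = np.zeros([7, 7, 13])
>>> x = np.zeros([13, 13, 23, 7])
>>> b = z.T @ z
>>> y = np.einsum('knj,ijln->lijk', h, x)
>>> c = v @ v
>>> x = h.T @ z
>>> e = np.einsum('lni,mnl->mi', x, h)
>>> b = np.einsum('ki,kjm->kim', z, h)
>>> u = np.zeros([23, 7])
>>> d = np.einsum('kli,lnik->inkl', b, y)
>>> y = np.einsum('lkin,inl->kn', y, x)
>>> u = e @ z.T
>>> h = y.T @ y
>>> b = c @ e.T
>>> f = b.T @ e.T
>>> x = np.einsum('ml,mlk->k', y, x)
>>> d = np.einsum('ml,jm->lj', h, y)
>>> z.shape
(7, 23)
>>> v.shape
(23, 23)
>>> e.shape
(7, 23)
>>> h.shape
(7, 7)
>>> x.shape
(23,)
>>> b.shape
(23, 7)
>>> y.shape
(13, 7)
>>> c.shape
(23, 23)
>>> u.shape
(7, 7)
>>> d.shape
(7, 13)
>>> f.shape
(7, 7)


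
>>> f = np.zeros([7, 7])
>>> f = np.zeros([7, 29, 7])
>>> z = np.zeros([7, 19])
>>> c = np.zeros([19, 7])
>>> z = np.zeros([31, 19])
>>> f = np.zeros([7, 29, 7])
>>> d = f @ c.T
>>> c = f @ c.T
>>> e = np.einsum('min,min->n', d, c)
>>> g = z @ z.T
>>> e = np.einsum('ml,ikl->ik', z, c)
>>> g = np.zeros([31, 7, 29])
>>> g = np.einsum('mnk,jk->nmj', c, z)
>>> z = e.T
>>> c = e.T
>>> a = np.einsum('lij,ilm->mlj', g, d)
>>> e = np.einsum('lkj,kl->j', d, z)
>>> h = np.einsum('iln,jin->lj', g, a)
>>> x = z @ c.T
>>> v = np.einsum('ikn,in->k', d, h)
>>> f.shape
(7, 29, 7)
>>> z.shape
(29, 7)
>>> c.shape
(29, 7)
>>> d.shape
(7, 29, 19)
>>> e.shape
(19,)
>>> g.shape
(29, 7, 31)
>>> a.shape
(19, 29, 31)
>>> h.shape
(7, 19)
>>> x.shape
(29, 29)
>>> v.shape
(29,)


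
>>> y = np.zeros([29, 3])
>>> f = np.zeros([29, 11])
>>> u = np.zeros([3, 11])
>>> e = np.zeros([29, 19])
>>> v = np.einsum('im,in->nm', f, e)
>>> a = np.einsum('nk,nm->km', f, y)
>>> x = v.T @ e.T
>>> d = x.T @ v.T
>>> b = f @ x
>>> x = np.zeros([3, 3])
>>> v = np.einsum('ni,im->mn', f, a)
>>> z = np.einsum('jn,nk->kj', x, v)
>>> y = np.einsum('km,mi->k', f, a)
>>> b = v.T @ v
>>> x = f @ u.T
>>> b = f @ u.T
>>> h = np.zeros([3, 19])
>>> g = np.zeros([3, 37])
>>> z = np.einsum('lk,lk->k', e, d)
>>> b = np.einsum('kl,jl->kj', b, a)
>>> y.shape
(29,)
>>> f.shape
(29, 11)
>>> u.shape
(3, 11)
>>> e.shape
(29, 19)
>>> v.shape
(3, 29)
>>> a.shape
(11, 3)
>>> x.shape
(29, 3)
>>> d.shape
(29, 19)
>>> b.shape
(29, 11)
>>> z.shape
(19,)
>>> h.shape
(3, 19)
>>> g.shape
(3, 37)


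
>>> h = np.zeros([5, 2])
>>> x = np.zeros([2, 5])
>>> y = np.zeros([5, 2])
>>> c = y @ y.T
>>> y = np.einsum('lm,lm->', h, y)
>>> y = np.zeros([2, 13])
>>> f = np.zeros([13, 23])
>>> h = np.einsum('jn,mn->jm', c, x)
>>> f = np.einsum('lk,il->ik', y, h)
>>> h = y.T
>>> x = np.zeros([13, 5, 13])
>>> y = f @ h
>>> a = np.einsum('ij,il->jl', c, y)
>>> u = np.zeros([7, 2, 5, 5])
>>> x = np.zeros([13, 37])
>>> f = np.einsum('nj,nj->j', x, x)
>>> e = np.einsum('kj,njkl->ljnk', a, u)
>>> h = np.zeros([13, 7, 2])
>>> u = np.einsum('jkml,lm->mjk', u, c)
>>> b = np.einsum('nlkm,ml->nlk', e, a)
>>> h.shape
(13, 7, 2)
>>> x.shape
(13, 37)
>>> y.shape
(5, 2)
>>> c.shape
(5, 5)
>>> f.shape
(37,)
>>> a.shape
(5, 2)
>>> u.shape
(5, 7, 2)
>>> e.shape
(5, 2, 7, 5)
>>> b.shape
(5, 2, 7)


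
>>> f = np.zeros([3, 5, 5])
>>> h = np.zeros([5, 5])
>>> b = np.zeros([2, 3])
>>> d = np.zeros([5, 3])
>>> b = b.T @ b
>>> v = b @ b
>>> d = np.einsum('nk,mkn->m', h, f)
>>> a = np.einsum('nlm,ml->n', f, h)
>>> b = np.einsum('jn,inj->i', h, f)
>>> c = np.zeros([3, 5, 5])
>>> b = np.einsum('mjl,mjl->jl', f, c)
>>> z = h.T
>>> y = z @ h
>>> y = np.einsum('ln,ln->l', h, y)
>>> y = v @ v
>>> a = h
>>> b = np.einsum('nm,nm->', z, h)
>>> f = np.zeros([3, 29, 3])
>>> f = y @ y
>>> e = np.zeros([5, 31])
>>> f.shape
(3, 3)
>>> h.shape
(5, 5)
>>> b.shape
()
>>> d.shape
(3,)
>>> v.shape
(3, 3)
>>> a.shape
(5, 5)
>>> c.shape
(3, 5, 5)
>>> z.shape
(5, 5)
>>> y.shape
(3, 3)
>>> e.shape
(5, 31)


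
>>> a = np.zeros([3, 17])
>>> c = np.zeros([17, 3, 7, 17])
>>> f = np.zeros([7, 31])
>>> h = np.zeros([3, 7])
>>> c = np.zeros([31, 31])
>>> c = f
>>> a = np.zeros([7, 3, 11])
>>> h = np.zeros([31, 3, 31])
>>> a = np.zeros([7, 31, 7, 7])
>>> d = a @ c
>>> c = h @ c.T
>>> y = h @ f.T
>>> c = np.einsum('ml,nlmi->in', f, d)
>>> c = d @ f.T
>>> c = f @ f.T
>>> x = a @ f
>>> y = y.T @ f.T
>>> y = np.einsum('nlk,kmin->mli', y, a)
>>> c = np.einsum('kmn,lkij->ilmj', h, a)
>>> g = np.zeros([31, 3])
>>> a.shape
(7, 31, 7, 7)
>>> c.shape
(7, 7, 3, 7)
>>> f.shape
(7, 31)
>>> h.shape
(31, 3, 31)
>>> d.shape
(7, 31, 7, 31)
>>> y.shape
(31, 3, 7)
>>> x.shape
(7, 31, 7, 31)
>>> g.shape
(31, 3)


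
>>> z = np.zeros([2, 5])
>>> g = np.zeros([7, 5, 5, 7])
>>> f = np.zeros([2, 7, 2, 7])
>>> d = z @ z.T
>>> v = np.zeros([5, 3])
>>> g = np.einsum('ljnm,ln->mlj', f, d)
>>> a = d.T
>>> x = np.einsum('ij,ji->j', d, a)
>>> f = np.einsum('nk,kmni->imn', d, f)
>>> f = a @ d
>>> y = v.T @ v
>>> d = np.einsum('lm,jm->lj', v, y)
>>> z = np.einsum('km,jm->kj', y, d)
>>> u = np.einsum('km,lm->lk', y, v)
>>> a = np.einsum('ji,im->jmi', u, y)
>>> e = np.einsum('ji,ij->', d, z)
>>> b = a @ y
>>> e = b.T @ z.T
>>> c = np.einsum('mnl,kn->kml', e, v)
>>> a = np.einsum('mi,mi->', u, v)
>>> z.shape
(3, 5)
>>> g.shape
(7, 2, 7)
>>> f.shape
(2, 2)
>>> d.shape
(5, 3)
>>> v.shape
(5, 3)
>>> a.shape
()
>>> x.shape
(2,)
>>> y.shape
(3, 3)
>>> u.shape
(5, 3)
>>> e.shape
(3, 3, 3)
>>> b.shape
(5, 3, 3)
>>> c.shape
(5, 3, 3)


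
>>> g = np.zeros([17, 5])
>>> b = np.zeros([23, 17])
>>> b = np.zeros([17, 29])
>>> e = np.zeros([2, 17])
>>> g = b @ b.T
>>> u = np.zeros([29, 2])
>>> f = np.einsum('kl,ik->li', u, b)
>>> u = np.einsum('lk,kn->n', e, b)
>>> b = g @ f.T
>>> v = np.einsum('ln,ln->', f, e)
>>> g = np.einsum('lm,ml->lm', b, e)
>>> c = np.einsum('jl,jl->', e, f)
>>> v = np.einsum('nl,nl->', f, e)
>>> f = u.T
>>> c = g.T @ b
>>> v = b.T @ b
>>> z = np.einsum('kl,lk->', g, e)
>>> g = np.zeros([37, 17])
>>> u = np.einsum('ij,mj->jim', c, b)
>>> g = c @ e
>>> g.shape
(2, 17)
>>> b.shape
(17, 2)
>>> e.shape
(2, 17)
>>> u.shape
(2, 2, 17)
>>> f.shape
(29,)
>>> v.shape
(2, 2)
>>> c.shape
(2, 2)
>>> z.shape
()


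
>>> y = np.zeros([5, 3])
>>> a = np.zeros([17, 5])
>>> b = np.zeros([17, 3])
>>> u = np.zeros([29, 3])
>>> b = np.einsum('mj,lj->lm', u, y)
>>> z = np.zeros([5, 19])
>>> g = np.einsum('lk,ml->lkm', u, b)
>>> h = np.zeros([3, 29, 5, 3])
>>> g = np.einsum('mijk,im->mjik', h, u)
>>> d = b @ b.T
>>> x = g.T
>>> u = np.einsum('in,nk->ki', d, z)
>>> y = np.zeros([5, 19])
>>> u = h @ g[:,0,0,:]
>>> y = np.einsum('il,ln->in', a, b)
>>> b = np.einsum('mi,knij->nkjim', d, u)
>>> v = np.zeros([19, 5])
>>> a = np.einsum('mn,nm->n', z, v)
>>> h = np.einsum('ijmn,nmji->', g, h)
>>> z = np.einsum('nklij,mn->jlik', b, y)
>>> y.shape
(17, 29)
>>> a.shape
(19,)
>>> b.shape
(29, 3, 3, 5, 5)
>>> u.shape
(3, 29, 5, 3)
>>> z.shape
(5, 3, 5, 3)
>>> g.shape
(3, 5, 29, 3)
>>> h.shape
()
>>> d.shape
(5, 5)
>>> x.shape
(3, 29, 5, 3)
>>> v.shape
(19, 5)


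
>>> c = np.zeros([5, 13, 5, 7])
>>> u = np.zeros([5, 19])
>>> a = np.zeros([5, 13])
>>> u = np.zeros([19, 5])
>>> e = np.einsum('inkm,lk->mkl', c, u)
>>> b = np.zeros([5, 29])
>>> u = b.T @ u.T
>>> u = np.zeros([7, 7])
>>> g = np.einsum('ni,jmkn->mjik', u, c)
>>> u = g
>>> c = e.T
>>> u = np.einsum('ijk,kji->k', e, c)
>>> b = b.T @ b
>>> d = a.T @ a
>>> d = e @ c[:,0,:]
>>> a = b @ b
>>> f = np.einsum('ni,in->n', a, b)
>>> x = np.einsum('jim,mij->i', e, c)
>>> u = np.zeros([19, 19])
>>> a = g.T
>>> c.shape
(19, 5, 7)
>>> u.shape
(19, 19)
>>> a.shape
(5, 7, 5, 13)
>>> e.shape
(7, 5, 19)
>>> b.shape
(29, 29)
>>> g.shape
(13, 5, 7, 5)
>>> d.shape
(7, 5, 7)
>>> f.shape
(29,)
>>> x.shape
(5,)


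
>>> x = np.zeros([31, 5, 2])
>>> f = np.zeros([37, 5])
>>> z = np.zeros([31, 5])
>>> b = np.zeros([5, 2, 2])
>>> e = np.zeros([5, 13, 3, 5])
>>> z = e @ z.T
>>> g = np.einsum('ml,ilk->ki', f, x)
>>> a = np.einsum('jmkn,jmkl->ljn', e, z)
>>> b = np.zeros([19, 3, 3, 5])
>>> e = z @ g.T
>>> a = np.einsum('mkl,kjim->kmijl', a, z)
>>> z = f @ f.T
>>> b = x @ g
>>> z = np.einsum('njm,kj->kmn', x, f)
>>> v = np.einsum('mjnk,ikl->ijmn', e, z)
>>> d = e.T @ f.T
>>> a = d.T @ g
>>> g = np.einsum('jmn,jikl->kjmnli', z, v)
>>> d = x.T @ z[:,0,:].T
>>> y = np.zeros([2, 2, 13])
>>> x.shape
(31, 5, 2)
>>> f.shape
(37, 5)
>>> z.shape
(37, 2, 31)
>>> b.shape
(31, 5, 31)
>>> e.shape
(5, 13, 3, 2)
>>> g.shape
(5, 37, 2, 31, 3, 13)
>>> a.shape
(37, 13, 3, 31)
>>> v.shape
(37, 13, 5, 3)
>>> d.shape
(2, 5, 37)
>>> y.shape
(2, 2, 13)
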